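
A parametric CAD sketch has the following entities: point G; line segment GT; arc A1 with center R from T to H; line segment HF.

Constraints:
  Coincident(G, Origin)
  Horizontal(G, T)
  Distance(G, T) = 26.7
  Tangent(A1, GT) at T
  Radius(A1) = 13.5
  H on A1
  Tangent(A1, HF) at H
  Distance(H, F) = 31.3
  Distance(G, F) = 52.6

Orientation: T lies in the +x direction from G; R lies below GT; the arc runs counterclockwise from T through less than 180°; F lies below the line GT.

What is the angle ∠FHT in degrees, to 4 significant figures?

126.6°

Checks: G.y = 0.00, T.y = 0.00 ✓; |RH| = 13.50 ✓; ∠(RH, HF) = 90.00° ✓; |HF| = 31.30 ✓; |GF| = 52.60 ✓.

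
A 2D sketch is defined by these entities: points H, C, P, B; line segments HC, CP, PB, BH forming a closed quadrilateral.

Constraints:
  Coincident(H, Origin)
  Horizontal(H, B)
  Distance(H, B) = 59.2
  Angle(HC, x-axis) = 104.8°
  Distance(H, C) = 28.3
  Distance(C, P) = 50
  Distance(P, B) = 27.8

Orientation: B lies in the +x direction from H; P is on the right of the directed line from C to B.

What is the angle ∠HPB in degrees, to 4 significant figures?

164.4°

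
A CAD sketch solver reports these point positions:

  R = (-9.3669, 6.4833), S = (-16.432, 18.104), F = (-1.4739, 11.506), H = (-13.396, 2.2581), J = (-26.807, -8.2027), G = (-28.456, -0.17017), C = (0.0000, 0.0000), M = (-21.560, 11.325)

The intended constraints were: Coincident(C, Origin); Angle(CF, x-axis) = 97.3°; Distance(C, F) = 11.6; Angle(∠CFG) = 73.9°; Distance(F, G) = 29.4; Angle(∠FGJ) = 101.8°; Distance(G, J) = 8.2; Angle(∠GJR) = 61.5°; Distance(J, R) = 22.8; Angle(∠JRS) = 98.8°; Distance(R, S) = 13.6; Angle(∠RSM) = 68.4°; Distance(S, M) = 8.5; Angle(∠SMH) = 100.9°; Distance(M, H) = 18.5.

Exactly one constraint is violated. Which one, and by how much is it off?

Distance(M, H) = 18.5 — off by 6.30.

C = (0.00, 0.00) ✓; CF at 97.30° ✓; |CF| = 11.60 ✓; ∠CFG = 73.90° ✓; |FG| = 29.40 ✓; ∠FGJ = 101.8° ✓; |GJ| = 8.200 ✓; ∠GJR = 61.50° ✓; |JR| = 22.80 ✓; ∠JRS = 98.80° ✓; |RS| = 13.60 ✓; ∠RSM = 68.40° ✓; |SM| = 8.500 ✓; ∠SMH = 100.9° ✓; |MH| = 12.20 ✗.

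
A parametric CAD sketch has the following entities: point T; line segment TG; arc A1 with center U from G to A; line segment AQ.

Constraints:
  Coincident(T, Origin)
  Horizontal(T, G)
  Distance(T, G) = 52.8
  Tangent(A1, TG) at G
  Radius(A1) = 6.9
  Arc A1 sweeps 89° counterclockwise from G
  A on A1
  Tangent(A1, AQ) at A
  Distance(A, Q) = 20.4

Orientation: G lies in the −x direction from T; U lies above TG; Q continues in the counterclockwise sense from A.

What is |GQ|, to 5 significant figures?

28.128

On A1, G sits at bearing -90° from U; an 89° counterclockwise sweep puts A at bearing -1°, so A = U + 6.9·(cos -1°, sin -1°) = (-45.901, 6.7796). A1 meets AQ tangentially, so UA is at right angles to AQ, so AQ runs along (−sin -1°, cos -1°); with |AQ| = 20.4, Q = (-45.545, 27.176). Then |GQ| = |Q − G| = 28.128.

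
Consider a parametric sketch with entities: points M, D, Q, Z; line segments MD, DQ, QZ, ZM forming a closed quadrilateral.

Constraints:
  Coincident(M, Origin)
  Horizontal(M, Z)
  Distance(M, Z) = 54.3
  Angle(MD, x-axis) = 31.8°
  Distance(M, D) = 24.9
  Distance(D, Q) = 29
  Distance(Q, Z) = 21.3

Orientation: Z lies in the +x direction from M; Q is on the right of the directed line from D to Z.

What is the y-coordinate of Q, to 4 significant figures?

-11.55

Checks: |DQ| = 29.00 ✓; |QZ| = 21.30 ✓.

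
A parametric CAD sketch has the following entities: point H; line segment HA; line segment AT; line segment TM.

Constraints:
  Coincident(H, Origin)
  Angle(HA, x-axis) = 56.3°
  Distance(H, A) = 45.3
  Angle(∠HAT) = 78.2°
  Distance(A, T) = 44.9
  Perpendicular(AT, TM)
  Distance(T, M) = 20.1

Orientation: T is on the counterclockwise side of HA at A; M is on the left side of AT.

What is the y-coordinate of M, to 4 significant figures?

35.79

∠HAT = 78.2°, so AT runs at 56.3° + (180° − 78.2°) = 158.1° from the x-axis; with |AT| = 44.9, T = A + 44.9·(cos 158.1°, sin 158.1°) = (-16.53, 54.43). AT is perpendicular to TM; with |TM| = 20.1 on the left of AT, M = T + 20.1·(-0.3730, -0.9278) = (-24.02, 35.79). So M.y = 35.79.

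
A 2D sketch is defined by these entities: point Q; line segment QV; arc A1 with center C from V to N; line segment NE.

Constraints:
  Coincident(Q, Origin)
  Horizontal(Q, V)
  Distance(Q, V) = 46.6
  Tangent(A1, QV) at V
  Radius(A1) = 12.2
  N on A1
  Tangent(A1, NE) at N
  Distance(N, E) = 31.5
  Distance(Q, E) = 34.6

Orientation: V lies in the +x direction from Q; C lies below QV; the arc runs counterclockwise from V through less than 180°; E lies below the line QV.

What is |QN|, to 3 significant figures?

37.2

Checks: |CN| = 12.20 ✓; ∠(CN, NE) = 90.00° ✓; |NE| = 31.50 ✓; |QE| = 34.60 ✓.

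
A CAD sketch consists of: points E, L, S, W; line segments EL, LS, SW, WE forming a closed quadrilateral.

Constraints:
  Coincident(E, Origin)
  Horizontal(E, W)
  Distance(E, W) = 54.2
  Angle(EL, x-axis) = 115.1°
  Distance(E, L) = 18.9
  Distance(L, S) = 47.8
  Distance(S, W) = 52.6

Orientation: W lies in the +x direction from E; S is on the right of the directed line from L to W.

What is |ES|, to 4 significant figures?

28.97

E is at the origin; E and W share the same y with |EW| = 54.2 and W in +x, so W = (54.2, 0). EL runs at 115.1° with |EL| = 18.9, so L = (-8.017, 17.12). S is determined by |LS| = 47.8 and |SW| = 52.6 together: it lies at the intersection of circle(L, 47.8) and circle(W, 52.6). With |LW| = 64.53, the foot of the radical line on LW is 28.53 from L and the perpendicular offset is √(47.8² − 28.53²) = 38.35. Taking the right-of-LW solution: S = (9.319, -27.43).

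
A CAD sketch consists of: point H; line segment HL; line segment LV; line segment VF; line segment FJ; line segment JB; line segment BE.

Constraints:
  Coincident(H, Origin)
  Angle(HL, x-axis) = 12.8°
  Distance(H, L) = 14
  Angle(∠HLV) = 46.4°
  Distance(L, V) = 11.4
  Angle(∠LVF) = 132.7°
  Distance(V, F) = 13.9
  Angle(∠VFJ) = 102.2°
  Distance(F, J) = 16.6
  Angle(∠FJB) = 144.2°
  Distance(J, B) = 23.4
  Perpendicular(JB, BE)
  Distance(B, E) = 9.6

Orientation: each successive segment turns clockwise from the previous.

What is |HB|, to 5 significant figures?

29.563

∠VFJ = 102.2° gives FJ at 114.10° from the x-axis; with |FJ| = 16.6, J = (-12.565, 5.5963). ∠FJB = 144.2° gives JB at 78.300° from the x-axis; with |JB| = 23.4, B = (-7.8195, 28.510). Then |HB| = |B − H| = 29.563.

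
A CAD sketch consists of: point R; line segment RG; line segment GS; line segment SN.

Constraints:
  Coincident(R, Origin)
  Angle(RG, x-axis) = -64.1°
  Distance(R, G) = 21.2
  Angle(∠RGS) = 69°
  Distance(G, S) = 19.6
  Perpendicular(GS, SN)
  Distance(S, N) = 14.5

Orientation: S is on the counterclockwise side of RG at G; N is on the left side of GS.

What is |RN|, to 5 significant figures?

13.117

∠RGS = 69.0°, so GS runs at -64.1° + (180° − 69.0°) = 46.900° from the x-axis; with |GS| = 19.6, S = G + 19.6·(cos 46.900°, sin 46.900°) = (22.652, -4.7594). GS ⟂ SN; with |SN| = 14.5 on the left of GS, N = S + 14.5·(-0.73016, 0.68327) = (12.065, 5.1480). Then |RN| = |N − R| = 13.117.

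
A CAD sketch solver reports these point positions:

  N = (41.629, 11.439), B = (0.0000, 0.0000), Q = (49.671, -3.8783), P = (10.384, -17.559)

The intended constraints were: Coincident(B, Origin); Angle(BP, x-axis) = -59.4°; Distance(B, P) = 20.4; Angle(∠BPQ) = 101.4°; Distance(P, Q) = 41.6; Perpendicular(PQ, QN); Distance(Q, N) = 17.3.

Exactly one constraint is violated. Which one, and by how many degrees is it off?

Perpendicular(PQ, QN) — off by 8.50°.

B = (0.00, 0.00) ✓; BP at -59.40° ✓; |BP| = 20.40 ✓; ∠BPQ = 101.4° ✓; |PQ| = 41.60 ✓; ∠(PQ, QN) = 98.50° ✗; |QN| = 17.30 ✓.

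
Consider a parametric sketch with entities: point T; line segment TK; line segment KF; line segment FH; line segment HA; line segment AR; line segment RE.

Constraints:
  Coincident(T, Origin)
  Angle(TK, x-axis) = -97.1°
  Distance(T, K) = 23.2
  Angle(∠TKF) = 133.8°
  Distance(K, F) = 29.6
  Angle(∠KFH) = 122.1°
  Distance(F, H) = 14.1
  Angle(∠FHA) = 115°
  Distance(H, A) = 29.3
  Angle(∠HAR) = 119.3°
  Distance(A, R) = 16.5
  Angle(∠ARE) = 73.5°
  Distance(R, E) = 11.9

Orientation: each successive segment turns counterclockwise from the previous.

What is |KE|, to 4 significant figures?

25.88

∠HAR = 119.3° gives AR at 132.7° from the x-axis; with |AR| = 16.5, R = (27.66, -4.283). ∠ARE = 73.5° gives RE at -120.8° from the x-axis; with |RE| = 11.9, E = (21.57, -14.50). Then |KE| = |E − K| = 25.88.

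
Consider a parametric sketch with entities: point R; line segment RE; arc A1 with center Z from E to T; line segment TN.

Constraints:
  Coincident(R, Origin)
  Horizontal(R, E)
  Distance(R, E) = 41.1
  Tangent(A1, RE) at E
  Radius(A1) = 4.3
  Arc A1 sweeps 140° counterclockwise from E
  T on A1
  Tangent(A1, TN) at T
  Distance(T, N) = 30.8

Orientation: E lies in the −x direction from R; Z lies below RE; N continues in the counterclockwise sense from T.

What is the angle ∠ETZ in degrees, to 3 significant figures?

20.0°

R is at the origin; R and E share the same y with |RE| = 41.1 and E on the −x side, so E = (-41.1, 0.00). A1 meets RE tangentially, so ZE is at right angles to RE, so Z = E + (0, -4.3) = (-41.1, -4.30). On A1, E sits at bearing 90° from Z; a 140° counterclockwise sweep puts T at bearing 230°, so T = Z + 4.3·(cos 230°, sin 230°) = (-43.9, -7.59). Then cos ∠ETZ = TE·TZ / (|TE||TZ|), giving 20.0°.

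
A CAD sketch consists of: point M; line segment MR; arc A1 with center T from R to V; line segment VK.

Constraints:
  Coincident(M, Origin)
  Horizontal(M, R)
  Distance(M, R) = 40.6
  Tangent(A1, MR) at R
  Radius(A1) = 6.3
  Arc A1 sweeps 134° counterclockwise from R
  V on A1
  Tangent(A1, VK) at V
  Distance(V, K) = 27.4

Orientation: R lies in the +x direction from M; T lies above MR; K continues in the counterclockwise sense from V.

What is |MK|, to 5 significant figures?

40.055

M is at the origin; MR is horizontal with |MR| = 40.6 and R on the +x side, so R = (40.600, 0.0000). Tangency of A1 to MR means the radius TR is perpendicular to MR, so T = R + (0, 6.3) = (40.600, 6.3000). On A1, R sits at bearing -90° from T; a 134° counterclockwise sweep puts V at bearing 44°, so V = T + 6.3·(cos 44°, sin 44°) = (45.132, 10.676). A1 meets VK tangentially, so TV is at right angles to VK, so VK runs along (−sin 44°, cos 44°); with |VK| = 27.4, K = (26.098, 30.386). Then |MK| = |K − M| = 40.055.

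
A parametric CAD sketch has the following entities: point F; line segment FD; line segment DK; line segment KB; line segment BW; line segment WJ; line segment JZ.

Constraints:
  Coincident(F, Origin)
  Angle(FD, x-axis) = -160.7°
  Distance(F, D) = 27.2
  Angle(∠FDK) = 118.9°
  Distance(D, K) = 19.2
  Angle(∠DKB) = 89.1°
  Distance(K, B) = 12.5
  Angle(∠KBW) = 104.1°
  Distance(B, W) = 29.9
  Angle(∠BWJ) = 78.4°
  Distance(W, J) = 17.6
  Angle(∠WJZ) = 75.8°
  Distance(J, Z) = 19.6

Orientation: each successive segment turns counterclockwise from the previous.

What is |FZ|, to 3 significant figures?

28.1

∠BWJ = 78.4° gives WJ at 169° from the x-axis; with |WJ| = 17.6, J = (-22.2, 1.17). ∠WJZ = 75.8° gives JZ at -87.0° from the x-axis; with |JZ| = 19.6, Z = (-21.2, -18.4). Then |FZ| = |Z − F| = 28.1.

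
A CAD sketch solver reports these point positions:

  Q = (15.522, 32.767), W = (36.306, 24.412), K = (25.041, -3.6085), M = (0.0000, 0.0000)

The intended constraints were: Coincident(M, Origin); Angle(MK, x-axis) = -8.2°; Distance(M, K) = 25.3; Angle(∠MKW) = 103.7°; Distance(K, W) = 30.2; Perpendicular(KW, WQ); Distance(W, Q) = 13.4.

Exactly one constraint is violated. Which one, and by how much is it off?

Distance(W, Q) = 13.4 — off by 9.00.

M = (0.00, 0.00) ✓; MK at -8.200° ✓; |MK| = 25.30 ✓; ∠MKW = 103.7° ✓; |KW| = 30.20 ✓; ∠(KW, WQ) = 90.00° ✓; |WQ| = 22.40 ✗.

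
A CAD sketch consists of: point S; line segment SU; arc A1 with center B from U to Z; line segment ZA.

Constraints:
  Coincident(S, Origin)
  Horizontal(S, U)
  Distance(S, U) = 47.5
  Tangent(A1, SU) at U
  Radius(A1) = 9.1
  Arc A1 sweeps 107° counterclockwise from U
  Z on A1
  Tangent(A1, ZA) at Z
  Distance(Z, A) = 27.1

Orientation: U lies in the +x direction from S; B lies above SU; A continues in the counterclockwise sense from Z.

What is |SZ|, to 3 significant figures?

57.4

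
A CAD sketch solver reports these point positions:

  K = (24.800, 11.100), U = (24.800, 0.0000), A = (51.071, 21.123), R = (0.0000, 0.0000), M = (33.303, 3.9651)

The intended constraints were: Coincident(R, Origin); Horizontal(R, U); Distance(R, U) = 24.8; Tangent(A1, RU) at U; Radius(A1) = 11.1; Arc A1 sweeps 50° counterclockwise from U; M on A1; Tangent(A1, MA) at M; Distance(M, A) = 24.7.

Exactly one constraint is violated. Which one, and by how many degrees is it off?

Tangent(A1, MA) at M — off by 6.00°.

R = (0.00, 0.00) ✓; R.y = 0.00, U.y = 0.00 ✓; |RU| = 24.80 ✓; ∠(KU, UR) = 90.00° ✓; |KU| = 11.10 ✓; bearing(K→M) − bearing(K→U) = 50.00° ✓; |KM| = 11.10 ✓; ∠(KM, MA) = 96.00° ✗; |MA| = 24.70 ✓.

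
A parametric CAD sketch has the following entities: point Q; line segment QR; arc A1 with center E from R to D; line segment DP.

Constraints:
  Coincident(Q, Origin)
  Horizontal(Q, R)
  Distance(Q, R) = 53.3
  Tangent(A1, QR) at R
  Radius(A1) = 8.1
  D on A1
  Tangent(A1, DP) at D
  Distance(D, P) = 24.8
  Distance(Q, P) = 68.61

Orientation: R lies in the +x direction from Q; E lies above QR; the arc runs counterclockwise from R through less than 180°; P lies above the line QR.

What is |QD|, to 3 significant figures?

62.0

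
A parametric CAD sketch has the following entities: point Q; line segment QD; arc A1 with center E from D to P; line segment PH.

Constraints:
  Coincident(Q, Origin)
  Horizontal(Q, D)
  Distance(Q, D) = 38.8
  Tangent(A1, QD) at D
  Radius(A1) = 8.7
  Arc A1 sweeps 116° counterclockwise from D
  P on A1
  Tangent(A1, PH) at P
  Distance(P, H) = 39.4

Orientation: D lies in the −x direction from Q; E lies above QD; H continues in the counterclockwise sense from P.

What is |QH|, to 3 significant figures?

68.0

On A1, D sits at bearing -90° from E; a 116° counterclockwise sweep puts P at bearing 26°, so P = E + 8.7·(cos 26°, sin 26°) = (-31.0, 12.5). The tangent condition forces EP to be normal to PH, so PH runs along (−sin 26°, cos 26°); with |PH| = 39.4, H = (-48.3, 47.9). Then |QH| = |H − Q| = 68.0.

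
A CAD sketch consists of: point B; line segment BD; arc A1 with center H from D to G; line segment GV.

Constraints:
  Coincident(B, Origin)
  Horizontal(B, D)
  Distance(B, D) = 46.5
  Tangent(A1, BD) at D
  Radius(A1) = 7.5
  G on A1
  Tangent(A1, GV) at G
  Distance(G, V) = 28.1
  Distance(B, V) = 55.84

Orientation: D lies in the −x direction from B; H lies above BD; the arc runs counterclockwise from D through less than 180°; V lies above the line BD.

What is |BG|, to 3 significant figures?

39.9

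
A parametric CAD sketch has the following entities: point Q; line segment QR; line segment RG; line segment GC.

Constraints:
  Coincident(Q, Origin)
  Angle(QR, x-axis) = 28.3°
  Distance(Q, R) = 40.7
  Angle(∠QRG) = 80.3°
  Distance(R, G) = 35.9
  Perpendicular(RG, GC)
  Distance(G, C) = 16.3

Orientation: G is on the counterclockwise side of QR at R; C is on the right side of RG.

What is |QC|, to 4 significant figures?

63.45

Q is at the origin; QR runs at 28.3° with length 40.7, so R = 40.7·(cos 28.3°, sin 28.3°) = (35.84, 19.30). ∠QRG = 80.3°, so RG runs at 28.3° + (180° − 80.3°) = 128.0° from the x-axis; with |RG| = 35.9, G = R + 35.9·(cos 128.0°, sin 128.0°) = (13.73, 47.58). RG ⟂ GC; with |GC| = 16.3 on the right of RG, C = G + 16.3·(0.7880, 0.6157) = (26.58, 57.62). Then |QC| = |C − Q| = 63.45.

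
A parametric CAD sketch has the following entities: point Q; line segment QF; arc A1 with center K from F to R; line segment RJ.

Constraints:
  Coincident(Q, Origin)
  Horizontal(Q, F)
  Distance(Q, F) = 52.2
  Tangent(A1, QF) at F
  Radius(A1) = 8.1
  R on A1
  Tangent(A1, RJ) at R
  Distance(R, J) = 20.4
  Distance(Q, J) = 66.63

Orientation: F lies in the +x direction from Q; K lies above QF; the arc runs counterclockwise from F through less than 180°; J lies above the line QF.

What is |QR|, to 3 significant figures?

60.8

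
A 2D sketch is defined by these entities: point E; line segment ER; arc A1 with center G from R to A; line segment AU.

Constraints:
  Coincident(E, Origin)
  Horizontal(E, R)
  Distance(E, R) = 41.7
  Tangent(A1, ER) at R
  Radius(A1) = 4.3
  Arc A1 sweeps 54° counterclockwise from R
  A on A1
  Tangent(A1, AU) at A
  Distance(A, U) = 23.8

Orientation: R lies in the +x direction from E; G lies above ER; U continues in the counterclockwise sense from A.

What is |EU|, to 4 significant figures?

62.79

On A1, R sits at bearing -90° from G; a 54° counterclockwise sweep puts A at bearing -36°, so A = G + 4.3·(cos -36°, sin -36°) = (45.18, 1.773). The tangent condition forces GA to be normal to AU, so AU runs along (−sin -36°, cos -36°); with |AU| = 23.8, U = (59.17, 21.03). Then |EU| = |U − E| = 62.79.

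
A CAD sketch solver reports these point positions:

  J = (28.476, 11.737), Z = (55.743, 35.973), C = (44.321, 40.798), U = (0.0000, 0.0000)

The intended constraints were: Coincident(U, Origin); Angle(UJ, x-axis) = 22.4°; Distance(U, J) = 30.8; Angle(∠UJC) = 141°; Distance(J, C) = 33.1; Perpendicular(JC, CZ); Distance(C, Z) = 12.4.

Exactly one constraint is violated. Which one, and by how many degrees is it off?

Perpendicular(JC, CZ) — off by 5.70°.

U = (0.00, 0.00) ✓; UJ at 22.40° ✓; |UJ| = 30.80 ✓; ∠UJC = 141.0° ✓; |JC| = 33.10 ✓; ∠(JC, CZ) = 84.30° ✗; |CZ| = 12.40 ✓.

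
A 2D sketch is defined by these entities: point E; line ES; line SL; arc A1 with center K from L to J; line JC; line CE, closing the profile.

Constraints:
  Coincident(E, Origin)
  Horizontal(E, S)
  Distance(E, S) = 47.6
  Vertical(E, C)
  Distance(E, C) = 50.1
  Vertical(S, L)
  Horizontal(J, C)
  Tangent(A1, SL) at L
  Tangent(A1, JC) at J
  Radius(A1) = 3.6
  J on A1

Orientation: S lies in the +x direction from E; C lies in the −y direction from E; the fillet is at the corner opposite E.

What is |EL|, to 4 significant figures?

66.54

E is at the origin; E and S share the same y with |ES| = 47.6 and S on the +x side, so S = (47.60, 0.000). E and C share the same x with |EC| = 50.1 and C on the −y side, so C = (0.000, -50.10). The virtual corner opposite E is at (47.60, -50.10). A1 meets SL tangentially, so KL is at right angles to SL and tangency of A1 to JC means the radius KJ is perpendicular to JC, with radius 3.6, so the center K sits 3.6 in from both sides at K = (44.00, -46.50). That places the tangent points at L = (47.60, -46.50) on SL and J = (44.00, -50.10) on JC. Then |EL| = |L − E| = 66.54.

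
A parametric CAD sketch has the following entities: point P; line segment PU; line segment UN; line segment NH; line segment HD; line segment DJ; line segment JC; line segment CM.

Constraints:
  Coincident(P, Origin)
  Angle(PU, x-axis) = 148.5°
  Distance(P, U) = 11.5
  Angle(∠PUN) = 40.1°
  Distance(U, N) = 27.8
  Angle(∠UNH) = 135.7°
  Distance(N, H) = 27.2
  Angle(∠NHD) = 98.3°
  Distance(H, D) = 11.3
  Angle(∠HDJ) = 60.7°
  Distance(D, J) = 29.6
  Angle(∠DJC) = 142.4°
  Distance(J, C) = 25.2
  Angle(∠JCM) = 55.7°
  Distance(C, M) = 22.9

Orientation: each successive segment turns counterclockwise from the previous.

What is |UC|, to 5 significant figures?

41.130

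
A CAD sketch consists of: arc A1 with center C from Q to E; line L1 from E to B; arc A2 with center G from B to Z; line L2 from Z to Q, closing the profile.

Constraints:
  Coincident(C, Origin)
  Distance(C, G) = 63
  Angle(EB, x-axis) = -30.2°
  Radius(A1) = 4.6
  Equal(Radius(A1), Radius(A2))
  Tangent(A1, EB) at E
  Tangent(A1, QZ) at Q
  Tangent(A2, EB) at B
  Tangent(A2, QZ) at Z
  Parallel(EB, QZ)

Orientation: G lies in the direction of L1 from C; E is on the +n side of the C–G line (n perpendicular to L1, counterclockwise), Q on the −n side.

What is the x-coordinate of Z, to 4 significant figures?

52.14

The slot axis is L1's direction at -30.2°, so u = (cos -30.2°, sin -30.2°) = (0.8643, -0.5030) and n = (−sin -30.2°, cos -30.2°) = (0.5030, 0.8643). C is at the origin and G lies 63.0 along u from C, so G = 63.0·u = (54.45, -31.69). Tangency of A1 to both parallel lines with radius 4.6 puts E and Q at C ± 4.6·n: E = (2.314, 3.976), Q = (-2.314, -3.976). Equal radii place B and Z the same way about G: B = G + 4.6·n = (56.76, -27.71), Z = G − 4.6·n = (52.14, -35.67). So Z.x = 52.14.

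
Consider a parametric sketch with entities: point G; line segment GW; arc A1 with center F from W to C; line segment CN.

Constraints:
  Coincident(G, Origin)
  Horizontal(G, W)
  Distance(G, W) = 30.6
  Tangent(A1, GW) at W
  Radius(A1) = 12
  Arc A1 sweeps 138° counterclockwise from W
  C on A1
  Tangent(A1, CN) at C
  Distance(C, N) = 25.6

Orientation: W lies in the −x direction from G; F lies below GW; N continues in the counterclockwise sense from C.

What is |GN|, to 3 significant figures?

42.8

G is at the origin; G and W share the same y with |GW| = 30.6 and W on the −x side, so W = (-30.6, 0.00). The tangent condition forces FW to be normal to GW, so F = W + (0, -12) = (-30.6, -12.0). On A1, W sits at bearing 90° from F; a 138° counterclockwise sweep puts C at bearing 228°, so C = F + 12.0·(cos 228°, sin 228°) = (-38.6, -20.9). A1 meets CN tangentially, so FC is at right angles to CN, so CN runs along (−sin 228°, cos 228°); with |CN| = 25.6, N = (-19.6, -38.0). Then |GN| = |N − G| = 42.8.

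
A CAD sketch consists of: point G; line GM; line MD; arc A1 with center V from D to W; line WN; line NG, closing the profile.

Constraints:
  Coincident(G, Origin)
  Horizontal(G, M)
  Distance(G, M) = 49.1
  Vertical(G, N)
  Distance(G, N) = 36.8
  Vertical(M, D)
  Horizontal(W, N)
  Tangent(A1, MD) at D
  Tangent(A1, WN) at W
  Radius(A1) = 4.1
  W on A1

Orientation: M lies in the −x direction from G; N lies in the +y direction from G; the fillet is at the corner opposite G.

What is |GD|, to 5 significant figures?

58.992

The virtual corner opposite G is at (-49.100, 36.800). Since A1 is tangent to MD there, VD ⟂ MD and tangency of A1 to WN means the radius VW is perpendicular to WN, with radius 4.1, so the center V sits 4.1 in from both sides at V = (-45.000, 32.700). That places the tangent points at D = (-49.100, 32.700) on MD and W = (-45.000, 36.800) on WN. Then |GD| = |D − G| = 58.992.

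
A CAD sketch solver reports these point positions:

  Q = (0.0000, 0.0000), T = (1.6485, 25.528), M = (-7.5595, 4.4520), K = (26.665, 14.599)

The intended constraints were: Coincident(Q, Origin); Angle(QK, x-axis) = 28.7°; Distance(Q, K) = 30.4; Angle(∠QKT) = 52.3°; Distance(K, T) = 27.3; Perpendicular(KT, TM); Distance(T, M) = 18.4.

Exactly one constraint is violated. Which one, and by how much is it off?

Distance(T, M) = 18.4 — off by 4.60.

Q = (0.00, 0.00) ✓; QK at 28.70° ✓; |QK| = 30.40 ✓; ∠QKT = 52.30° ✓; |KT| = 27.30 ✓; ∠(KT, TM) = 90.00° ✓; |TM| = 23.00 ✗.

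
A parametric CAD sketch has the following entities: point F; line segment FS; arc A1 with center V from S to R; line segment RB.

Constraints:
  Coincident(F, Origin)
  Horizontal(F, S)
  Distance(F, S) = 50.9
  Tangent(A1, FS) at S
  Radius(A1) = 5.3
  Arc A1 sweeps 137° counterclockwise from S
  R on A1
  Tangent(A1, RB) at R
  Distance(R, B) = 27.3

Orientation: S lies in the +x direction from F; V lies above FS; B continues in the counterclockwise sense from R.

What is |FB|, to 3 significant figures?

44.3

F is at the origin; FS is horizontal with |FS| = 50.9 and S on the +x side, so S = (50.9, 0.00). Since A1 is tangent to FS there, VS ⟂ FS, so V = S + (0, 5.3) = (50.9, 5.30). On A1, S sits at bearing -90° from V; a 137° counterclockwise sweep puts R at bearing 47°, so R = V + 5.3·(cos 47°, sin 47°) = (54.5, 9.18). The tangent condition forces VR to be normal to RB, so RB runs along (−sin 47°, cos 47°); with |RB| = 27.3, B = (34.5, 27.8). Then |FB| = |B − F| = 44.3.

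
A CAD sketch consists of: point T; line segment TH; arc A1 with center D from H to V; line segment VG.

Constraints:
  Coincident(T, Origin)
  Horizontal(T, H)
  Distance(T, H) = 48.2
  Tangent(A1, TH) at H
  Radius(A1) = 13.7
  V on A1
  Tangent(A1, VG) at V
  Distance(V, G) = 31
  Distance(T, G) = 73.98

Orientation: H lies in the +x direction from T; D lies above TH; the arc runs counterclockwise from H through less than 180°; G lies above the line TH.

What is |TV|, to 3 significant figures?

63.7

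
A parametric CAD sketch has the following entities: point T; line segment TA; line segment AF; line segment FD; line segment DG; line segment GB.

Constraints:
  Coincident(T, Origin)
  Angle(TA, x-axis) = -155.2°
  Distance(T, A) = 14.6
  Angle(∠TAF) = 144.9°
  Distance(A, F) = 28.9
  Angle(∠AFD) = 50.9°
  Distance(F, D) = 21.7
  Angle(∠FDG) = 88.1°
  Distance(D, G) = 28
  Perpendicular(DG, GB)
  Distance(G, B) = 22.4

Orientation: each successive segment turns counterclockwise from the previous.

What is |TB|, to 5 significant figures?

33.901

∠FDG = 88.1° gives DG at 100.90° from the x-axis; with |DG| = 28.0, G = (-11.609, -0.23740). The perpendicularity gives GB at right angles to DG, so GB runs at -169.10°; with |GB| = 22.4, B = (-33.605, -4.4731). Then |TB| = |B − T| = 33.901.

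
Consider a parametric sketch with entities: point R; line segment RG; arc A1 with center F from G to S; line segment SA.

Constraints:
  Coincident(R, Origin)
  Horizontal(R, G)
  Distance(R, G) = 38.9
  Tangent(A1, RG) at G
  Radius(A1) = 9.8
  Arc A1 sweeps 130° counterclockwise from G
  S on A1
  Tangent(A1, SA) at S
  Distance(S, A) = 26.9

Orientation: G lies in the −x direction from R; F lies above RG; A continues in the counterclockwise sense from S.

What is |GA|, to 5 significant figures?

37.987

R is at the origin; R and G share the same y with |RG| = 38.9 and G on the −x side, so G = (-38.900, 0.0000). Tangency of A1 to RG means the radius FG is perpendicular to RG, so F = G + (0, 9.8) = (-38.900, 9.8000). On A1, G sits at bearing -90° from F; a 130° counterclockwise sweep puts S at bearing 40°, so S = F + 9.8·(cos 40°, sin 40°) = (-31.393, 16.099). The tangent condition forces FS to be normal to SA, so SA runs along (−sin 40°, cos 40°); with |SA| = 26.9, A = (-48.684, 36.706). Then |GA| = |A − G| = 37.987.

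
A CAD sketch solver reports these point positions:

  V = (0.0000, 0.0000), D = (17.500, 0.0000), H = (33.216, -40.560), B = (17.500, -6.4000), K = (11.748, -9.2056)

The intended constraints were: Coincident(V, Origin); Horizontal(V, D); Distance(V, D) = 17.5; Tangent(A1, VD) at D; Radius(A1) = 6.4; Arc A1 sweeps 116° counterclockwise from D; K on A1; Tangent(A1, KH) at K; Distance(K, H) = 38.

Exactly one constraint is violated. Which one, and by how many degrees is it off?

Tangent(A1, KH) at K — off by 8.40°.

V = (0.00, 0.00) ✓; V.y = 0.00, D.y = 0.00 ✓; |VD| = 17.50 ✓; ∠(BD, DV) = 90.00° ✓; |BD| = 6.400 ✓; bearing(B→K) − bearing(B→D) = 116.0° ✓; |BK| = 6.400 ✓; ∠(BK, KH) = 81.60° ✗; |KH| = 38.00 ✓.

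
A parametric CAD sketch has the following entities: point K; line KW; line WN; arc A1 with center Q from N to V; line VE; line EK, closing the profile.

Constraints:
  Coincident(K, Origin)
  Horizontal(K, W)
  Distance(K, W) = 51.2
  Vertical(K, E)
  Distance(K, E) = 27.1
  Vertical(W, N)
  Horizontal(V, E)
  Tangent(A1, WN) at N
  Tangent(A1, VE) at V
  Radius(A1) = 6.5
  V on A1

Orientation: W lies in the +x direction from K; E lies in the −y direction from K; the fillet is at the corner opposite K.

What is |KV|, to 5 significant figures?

52.273

K is at the origin; K and W share the same y with |KW| = 51.2 and W on the +x side, so W = (51.200, 0.0000). KE is vertical with |KE| = 27.1 and E on the −y side, so E = (0.0000, -27.100). The virtual corner opposite K is at (51.200, -27.100). A1 meets WN tangentially, so QN is at right angles to WN and A1 meets VE tangentially, so QV is at right angles to VE, with radius 6.5, so the center Q sits 6.5 in from both sides at Q = (44.700, -20.600). That places the tangent points at N = (51.200, -20.600) on WN and V = (44.700, -27.100) on VE. Then |KV| = |V − K| = 52.273.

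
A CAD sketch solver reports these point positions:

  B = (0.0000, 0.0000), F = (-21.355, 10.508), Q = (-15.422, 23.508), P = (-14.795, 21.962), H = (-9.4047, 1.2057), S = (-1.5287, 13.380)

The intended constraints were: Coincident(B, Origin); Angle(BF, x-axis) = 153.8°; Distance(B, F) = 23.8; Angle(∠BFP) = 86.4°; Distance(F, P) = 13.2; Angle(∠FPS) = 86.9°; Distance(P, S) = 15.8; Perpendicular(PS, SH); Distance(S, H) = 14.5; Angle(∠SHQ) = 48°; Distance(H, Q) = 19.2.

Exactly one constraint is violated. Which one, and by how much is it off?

Distance(H, Q) = 19.2 — off by 3.90.

B = (0.00, 0.00) ✓; BF at 153.8° ✓; |BF| = 23.80 ✓; ∠BFP = 86.40° ✓; |FP| = 13.20 ✓; ∠FPS = 86.90° ✓; |PS| = 15.80 ✓; ∠(PS, SH) = 90.00° ✓; |SH| = 14.50 ✓; ∠SHQ = 48.00° ✓; |HQ| = 23.10 ✗.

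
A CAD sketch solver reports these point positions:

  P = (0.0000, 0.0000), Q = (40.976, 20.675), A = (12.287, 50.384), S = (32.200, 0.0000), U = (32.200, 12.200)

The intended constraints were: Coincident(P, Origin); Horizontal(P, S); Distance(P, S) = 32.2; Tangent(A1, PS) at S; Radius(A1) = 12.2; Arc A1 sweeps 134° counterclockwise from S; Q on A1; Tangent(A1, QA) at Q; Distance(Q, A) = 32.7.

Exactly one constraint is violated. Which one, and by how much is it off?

Distance(Q, A) = 32.7 — off by 8.60.

P = (0.00, 0.00) ✓; P.y = 0.00, S.y = 0.00 ✓; |PS| = 32.20 ✓; ∠(US, SP) = 90.00° ✓; |US| = 12.20 ✓; bearing(U→Q) − bearing(U→S) = 134.0° ✓; |UQ| = 12.20 ✓; ∠(UQ, QA) = 90.00° ✓; |QA| = 41.30 ✗.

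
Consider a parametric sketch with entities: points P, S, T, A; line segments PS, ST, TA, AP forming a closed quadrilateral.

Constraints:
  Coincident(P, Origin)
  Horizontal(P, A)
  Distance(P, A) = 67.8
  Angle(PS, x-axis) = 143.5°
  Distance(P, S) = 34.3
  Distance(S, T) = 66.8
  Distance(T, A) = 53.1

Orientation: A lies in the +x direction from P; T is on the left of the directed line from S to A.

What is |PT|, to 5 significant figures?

55.192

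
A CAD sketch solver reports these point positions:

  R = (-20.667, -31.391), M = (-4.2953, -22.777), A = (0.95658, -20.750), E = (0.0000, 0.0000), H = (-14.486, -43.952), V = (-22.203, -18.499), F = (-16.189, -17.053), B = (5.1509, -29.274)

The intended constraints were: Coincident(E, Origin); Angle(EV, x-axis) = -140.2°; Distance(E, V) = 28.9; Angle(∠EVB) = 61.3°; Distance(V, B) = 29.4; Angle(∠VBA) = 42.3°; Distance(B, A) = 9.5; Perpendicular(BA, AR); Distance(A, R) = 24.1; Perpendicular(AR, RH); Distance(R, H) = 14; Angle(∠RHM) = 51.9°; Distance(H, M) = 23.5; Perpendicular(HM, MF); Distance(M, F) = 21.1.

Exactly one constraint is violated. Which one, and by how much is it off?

Distance(M, F) = 21.1 — off by 7.90.

E = (0.00, 0.00) ✓; EV at -140.2° ✓; |EV| = 28.90 ✓; ∠EVB = 61.30° ✓; |VB| = 29.40 ✓; ∠VBA = 42.30° ✓; |BA| = 9.500 ✓; ∠(BA, AR) = 90.00° ✓; |AR| = 24.10 ✓; ∠(AR, RH) = 90.00° ✓; |RH| = 14.00 ✓; ∠RHM = 51.90° ✓; |HM| = 23.50 ✓; ∠(HM, MF) = 90.00° ✓; |MF| = 13.20 ✗.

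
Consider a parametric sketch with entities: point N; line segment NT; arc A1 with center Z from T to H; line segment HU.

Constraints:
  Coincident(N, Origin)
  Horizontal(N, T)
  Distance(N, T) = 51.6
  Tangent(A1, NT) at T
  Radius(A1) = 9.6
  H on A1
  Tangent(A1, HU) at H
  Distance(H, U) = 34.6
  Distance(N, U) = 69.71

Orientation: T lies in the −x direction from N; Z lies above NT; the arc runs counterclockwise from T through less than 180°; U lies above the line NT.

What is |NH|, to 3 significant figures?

44.2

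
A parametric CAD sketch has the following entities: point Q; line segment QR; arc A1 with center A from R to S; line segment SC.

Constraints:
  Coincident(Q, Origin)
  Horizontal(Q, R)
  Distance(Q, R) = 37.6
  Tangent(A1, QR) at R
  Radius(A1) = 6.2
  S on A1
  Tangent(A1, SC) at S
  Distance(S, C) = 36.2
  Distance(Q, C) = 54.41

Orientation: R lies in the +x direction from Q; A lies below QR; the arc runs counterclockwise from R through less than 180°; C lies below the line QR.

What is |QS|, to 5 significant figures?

32.096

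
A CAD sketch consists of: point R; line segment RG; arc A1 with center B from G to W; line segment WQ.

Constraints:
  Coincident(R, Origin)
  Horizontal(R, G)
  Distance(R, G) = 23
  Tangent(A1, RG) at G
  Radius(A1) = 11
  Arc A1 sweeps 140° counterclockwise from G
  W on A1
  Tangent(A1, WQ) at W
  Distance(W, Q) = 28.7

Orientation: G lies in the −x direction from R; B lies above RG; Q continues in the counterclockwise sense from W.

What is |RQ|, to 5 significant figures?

53.591

On A1, G sits at bearing -90° from B; a 140° counterclockwise sweep puts W at bearing 50°, so W = B + 11.0·(cos 50°, sin 50°) = (-15.929, 19.426). Since A1 is tangent to WQ there, BW ⟂ WQ, so WQ runs along (−sin 50°, cos 50°); with |WQ| = 28.7, Q = (-37.915, 37.874). Then |RQ| = |Q − R| = 53.591.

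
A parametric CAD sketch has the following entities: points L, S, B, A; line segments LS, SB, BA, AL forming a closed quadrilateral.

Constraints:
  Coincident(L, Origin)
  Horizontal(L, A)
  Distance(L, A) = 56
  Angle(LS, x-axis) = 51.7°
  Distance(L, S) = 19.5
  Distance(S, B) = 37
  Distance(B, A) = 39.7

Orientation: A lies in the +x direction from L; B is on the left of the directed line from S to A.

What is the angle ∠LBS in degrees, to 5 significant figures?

5.3504°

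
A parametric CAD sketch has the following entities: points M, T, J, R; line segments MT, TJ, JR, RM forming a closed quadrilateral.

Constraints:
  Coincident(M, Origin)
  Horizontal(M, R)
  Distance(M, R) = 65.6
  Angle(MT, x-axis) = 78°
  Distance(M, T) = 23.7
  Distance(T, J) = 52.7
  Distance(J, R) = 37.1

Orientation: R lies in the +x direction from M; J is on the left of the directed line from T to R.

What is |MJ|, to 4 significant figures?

66.56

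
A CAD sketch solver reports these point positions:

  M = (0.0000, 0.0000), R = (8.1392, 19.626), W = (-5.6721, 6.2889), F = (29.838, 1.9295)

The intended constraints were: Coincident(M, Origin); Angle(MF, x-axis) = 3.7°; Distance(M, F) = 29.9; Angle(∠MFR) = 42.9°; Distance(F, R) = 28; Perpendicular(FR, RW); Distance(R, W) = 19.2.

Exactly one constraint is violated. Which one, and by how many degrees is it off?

Perpendicular(FR, RW) — off by 6.80°.

M = (0.00, 0.00) ✓; MF at 3.700° ✓; |MF| = 29.90 ✓; ∠MFR = 42.90° ✓; |FR| = 28.00 ✓; ∠(FR, RW) = 83.20° ✗; |RW| = 19.20 ✓.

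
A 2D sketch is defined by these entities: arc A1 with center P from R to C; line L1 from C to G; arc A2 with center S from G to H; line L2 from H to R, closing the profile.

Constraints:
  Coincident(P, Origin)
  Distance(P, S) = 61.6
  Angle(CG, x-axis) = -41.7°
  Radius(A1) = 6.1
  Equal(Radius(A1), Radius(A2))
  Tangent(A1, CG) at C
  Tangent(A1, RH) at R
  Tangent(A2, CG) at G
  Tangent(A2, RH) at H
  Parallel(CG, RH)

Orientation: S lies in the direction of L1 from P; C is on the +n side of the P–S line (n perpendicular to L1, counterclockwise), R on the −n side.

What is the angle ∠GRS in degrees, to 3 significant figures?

5.55°

The slot axis is L1's direction at -41.7°, so u = (cos -41.7°, sin -41.7°) = (0.747, -0.665) and n = (−sin -41.7°, cos -41.7°) = (0.665, 0.747). P is at the origin and S lies 61.6 along u from P, so S = 61.6·u = (46.0, -41.0). Tangency of A1 to both parallel lines with radius 6.1 puts C and R at P ± 6.1·n: C = (4.06, 4.55), R = (-4.06, -4.55). Equal radii place G and H the same way about S: G = S + 6.1·n = (50.1, -36.4), H = S − 6.1·n = (41.9, -45.5). Then cos ∠GRS = RG·RS / (|RG||RS|), giving 5.55°.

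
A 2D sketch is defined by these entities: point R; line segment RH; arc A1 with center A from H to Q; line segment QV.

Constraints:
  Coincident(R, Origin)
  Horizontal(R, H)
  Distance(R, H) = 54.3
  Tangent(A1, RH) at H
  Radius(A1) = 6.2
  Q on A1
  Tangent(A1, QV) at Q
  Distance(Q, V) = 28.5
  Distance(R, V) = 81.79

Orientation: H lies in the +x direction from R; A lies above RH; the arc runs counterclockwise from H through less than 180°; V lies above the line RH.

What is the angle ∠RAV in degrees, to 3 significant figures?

153°

Checks: |AQ| = 6.200 ✓; ∠(AQ, QV) = 90.00° ✓; |QV| = 28.50 ✓; |RV| = 81.79 ✓.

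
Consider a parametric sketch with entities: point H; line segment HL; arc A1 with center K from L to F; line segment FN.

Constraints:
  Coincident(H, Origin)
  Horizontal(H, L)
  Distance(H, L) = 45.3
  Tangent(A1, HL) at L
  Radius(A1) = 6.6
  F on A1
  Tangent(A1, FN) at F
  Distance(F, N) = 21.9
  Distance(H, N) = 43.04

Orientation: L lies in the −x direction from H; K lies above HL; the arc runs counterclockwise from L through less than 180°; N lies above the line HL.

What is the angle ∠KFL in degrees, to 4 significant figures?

51.49°

Checks: |KF| = 6.600 ✓; ∠(KF, FN) = 90.00° ✓; |FN| = 21.90 ✓; |HN| = 43.04 ✓.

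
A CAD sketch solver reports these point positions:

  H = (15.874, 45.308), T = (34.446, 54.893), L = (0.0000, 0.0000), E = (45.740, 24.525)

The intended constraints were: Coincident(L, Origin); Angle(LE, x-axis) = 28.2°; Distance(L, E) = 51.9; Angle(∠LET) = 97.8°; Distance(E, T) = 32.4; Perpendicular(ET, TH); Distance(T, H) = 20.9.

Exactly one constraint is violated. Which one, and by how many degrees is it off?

Perpendicular(ET, TH) — off by 6.90°.

L = (0.00, 0.00) ✓; LE at 28.20° ✓; |LE| = 51.90 ✓; ∠LET = 97.80° ✓; |ET| = 32.40 ✓; ∠(ET, TH) = 96.90° ✗; |TH| = 20.90 ✓.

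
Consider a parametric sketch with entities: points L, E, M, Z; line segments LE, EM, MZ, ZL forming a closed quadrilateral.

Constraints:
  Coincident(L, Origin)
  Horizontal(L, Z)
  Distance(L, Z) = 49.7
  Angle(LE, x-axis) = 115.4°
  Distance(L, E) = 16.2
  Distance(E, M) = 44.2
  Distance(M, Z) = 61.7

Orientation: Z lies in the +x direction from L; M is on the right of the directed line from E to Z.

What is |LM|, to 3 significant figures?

29.8

L is at the origin; L and Z share the same y with |LZ| = 49.7 and Z in +x, so Z = (49.7, 0). LE runs at 115.4° with |LE| = 16.2, so E = (-6.95, 14.6). M is determined by |EM| = 44.2 and |MZ| = 61.7 together: it lies at the intersection of circle(E, 44.2) and circle(Z, 61.7). With |EZ| = 58.5, the foot of the radical line on EZ is 13.4 from E and the perpendicular offset is √(44.2² − 13.4²) = 42.1. Taking the right-of-EZ solution: M = (-4.49, -29.5).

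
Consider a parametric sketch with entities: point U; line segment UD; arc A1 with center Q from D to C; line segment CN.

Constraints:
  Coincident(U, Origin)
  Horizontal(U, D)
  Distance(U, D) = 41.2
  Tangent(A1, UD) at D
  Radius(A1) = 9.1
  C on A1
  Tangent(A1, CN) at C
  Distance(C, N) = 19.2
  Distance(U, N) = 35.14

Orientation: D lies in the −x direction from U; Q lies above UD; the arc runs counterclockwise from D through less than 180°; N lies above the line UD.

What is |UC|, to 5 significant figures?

33.218

Checks: U = (0.00, 0.00) ✓; |QC| = 9.100 ✓; ∠(QC, CN) = 90.00° ✓; |CN| = 19.20 ✓; |UN| = 35.14 ✓.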